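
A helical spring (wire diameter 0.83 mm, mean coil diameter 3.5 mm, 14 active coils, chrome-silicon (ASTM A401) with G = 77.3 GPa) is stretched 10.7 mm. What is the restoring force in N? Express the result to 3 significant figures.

81.7 N

k = Gd⁴/(8D³N_a) = (77.3×10³)(0.83⁴)/(8·3.5³·14) = 7.6396 N/mm
F = k·δ = 7.6396 × 10.7 = 81.744 N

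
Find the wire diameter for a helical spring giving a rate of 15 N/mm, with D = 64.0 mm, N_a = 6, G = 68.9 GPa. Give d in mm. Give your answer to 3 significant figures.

d = (8D³N_a·k / G)^(1/4) = (8·64.0³·6·15 / (68.9×10³))^0.25
  = (2739.4)^0.25 = 7.2346 mm

7.23 mm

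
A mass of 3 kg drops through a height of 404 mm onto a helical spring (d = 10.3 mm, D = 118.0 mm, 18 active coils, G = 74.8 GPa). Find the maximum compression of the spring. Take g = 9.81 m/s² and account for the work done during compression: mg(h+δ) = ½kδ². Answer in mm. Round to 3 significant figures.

k = Gd⁴/(8D³N_a) = (74.8×10³)(10.3⁴)/(8·118.0³·18) = 3.5583 N/mm
W = mg = 3 × 9.81 = 29.43 N
½kδ² − Wδ − Wh = 0 → δ = (W + √(W² + 2kWh))/k
δ = (29.43 + √(866.12 + 84614.3))/3.5583 = (29.43 + 292.37)/3.5583 = 90.437 mm

90.4 mm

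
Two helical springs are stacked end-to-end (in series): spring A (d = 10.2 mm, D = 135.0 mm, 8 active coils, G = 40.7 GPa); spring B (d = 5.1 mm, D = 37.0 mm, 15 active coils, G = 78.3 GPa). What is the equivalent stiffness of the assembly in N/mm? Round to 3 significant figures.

2.12 N/mm

k_A = Gd⁴/(8D³N_a) = (40.7×10³)(10.2⁴)/(8·135.0³·8) = 2.7978 N/mm
k_B = Gd⁴/(8D³N_a) = (78.3×10³)(5.1⁴)/(8·37.0³·15) = 8.7148 N/mm
Series: 1/k_eq = 1/2.7978 + 1/8.7148 = 0.47217; k_eq = 2.1179 N/mm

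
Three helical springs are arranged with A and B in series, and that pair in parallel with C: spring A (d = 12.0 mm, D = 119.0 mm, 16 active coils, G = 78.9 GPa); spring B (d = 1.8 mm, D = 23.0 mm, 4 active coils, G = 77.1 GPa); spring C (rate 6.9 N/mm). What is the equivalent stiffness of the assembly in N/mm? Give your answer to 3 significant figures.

8.53 N/mm

k_A = Gd⁴/(8D³N_a) = (78.9×10³)(12.0⁴)/(8·119.0³·16) = 7.5849 N/mm
k_B = Gd⁴/(8D³N_a) = (77.1×10³)(1.8⁴)/(8·23.0³·4) = 2.0788 N/mm
Springs A,B series: k_AB = 1/(1/7.5849+1/2.0788) = 1.6316 N/mm; parallel with C: k_eq = 1.6316+6.9 = 8.5316 N/mm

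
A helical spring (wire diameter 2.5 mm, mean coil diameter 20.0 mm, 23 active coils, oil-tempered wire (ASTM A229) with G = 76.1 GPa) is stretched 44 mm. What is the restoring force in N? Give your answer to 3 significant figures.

k = Gd⁴/(8D³N_a) = (76.1×10³)(2.5⁴)/(8·20.0³·23) = 2.0195 N/mm
F = k·δ = 2.0195 × 44 = 88.857 N

88.9 N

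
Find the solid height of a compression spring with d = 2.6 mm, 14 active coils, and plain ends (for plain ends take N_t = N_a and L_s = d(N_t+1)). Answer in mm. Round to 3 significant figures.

plain ends: N_t = N_a = 14
L_s = d·(N_t+1) = 2.6 × 15 = 39 mm

39.0 mm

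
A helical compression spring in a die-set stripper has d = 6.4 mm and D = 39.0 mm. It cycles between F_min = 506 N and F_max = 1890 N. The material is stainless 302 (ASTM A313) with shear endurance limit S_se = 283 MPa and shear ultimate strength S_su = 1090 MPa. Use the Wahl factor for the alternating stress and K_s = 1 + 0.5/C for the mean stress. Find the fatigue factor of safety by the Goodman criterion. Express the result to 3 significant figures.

C = D/d = 39.0/6.4 = 6.0938; K_W = (4C−1)/(4C−4)+0.615/C = 1.2482; K_s = 1+0.5/C = 1.0821
F_a = (F_max−F_min)/2 = 692 N; F_m = (F_max+F_min)/2 = 1198 N
τ_a = K_W·8F_aD/(πd³) = 1.2482 × 262.16 = 327.22 MPa
τ_m = K_s·8F_mD/(πd³) = 1.0821 × 453.86 = 491.1 MPa
Goodman: 1/n_f = τ_a/S_se + τ_m/S_su = 327.22/283 + 491.1/1090 = 1.15626 + 0.45055 = 1.6068
n_f = 1/1.6068 = 0.6224

0.622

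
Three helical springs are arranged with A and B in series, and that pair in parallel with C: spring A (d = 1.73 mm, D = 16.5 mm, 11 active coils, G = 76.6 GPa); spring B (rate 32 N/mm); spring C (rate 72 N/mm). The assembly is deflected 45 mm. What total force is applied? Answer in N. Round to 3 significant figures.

k_A = Gd⁴/(8D³N_a) = (76.6×10³)(1.73⁴)/(8·16.5³·11) = 1.7357 N/mm
Springs A,B series: k_AB = 1/(1/1.7357+1/32) = 1.6464 N/mm; parallel with C: k_eq = 1.6464+72 = 73.646 N/mm
F = k_eq·δ = 73.646·45 = 3314.1 N

3310 N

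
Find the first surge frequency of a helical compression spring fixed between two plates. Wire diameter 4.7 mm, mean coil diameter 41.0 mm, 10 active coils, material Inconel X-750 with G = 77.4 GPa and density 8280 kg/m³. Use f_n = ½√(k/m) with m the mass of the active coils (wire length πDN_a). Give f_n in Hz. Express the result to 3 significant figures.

k = Gd⁴/(8D³N_a) = (77.4×10³)(4.7⁴)/(8·41.0³·10) = 6.85 N/mm = 6850 N/m
Wire length L = πDN_a = π·41.0·10 = 1288.1 mm
m = ρ·(πd²/4)·L = 8280 × 17.349×10⁻⁶ m² × 1.2881 m = 0.18503 kg
f_n = ½√(k/m) = 0.5·√(6850/0.18503) = 0.5·√(37020) = 96.203 Hz

96.2 Hz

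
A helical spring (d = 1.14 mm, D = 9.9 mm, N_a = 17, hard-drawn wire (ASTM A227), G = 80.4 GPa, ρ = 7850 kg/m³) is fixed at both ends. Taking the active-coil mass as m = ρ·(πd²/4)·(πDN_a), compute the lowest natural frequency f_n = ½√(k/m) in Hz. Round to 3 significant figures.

k = Gd⁴/(8D³N_a) = (80.4×10³)(1.14⁴)/(8·9.9³·17) = 1.029 N/mm = 1029 N/m
Wire length L = πDN_a = π·9.9·17 = 528.73 mm
m = ρ·(πd²/4)·L = 7850 × 1.0207×10⁻⁶ m² × 0.52873 m = 0.0042365 kg
f_n = ½√(k/m) = 0.5·√(1029/0.0042365) = 0.5·√(2.429e+05) = 246.42 Hz

246 Hz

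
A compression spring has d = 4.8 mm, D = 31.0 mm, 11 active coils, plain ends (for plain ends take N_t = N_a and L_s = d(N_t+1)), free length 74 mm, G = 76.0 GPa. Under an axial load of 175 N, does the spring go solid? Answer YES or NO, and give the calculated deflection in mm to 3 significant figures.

NO, δ = 11.4 mm

k = Gd⁴/(8D³N_a) = (76.0×10³)(4.8⁴)/(8·31.0³·11) = 15.389 N/mm
N_t = 11; L_s = 4.8·12 = 57.6 mm; δ_solid = L₀ − L_s = 74 − 57.6 = 16.4 mm
δ = F/k = 175/15.389 = 11.372 mm
δ < δ_solid → spring does not go solid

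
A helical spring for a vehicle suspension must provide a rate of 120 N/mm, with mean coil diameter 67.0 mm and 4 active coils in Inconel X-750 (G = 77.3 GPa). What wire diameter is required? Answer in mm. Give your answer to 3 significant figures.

11.1 mm

d = (8D³N_a·k / G)^(1/4) = (8·67.0³·4·120 / (77.3×10³))^0.25
  = (14941)^0.25 = 11.0559 mm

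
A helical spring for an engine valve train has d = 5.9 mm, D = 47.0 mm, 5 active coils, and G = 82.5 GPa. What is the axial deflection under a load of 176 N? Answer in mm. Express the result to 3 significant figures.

7.31 mm

k = Gd⁴/(8D³N_a) = (82.5×10³)(5.9⁴)/(8·47.0³·5) = 24.072 N/mm
δ = F/k = 176 / 24.072 = 7.3115 mm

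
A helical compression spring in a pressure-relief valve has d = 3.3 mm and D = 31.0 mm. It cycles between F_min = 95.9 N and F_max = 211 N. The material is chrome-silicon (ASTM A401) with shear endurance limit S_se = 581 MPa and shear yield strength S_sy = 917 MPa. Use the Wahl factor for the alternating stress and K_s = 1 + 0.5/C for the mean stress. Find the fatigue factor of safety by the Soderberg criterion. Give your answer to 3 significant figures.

1.57

C = D/d = 31.0/3.3 = 9.3939; K_W = (4C−1)/(4C−4)+0.615/C = 1.1548; K_s = 1+0.5/C = 1.0532
F_a = (F_max−F_min)/2 = 57.55 N; F_m = (F_max+F_min)/2 = 153.45 N
τ_a = K_W·8F_aD/(πd³) = 1.1548 × 126.42 = 145.99 MPa
τ_m = K_s·8F_mD/(πd³) = 1.0532 × 337.08 = 355.02 MPa
Soderberg: 1/n_f = τ_a/S_se + τ_m/S_sy = 145.99/581 + 355.02/917 = 0.25127 + 0.38715 = 0.63842
n_f = 1/0.63842 = 1.566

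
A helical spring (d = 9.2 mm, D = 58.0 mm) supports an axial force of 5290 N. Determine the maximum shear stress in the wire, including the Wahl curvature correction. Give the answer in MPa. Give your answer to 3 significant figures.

Spring index C = D/d = 58.0/9.2 = 6.3043
K_W = (4C−1)/(4C−4) + 0.615/C = 24.217/21.217 + 0.0976 = 1.2389
τ₀ = 8FD/(πd³) = 8·5290·58.0/(π·9.2³) = 2.45456e+06/2446.3 = 1003.4 MPa
τ_max = K·τ₀ = 1.2389 × 1003.4 = 1243.1 MPa

1240 MPa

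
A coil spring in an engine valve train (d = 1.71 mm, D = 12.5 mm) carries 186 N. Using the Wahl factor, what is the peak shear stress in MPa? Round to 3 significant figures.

1420 MPa

Spring index C = D/d = 12.5/1.71 = 7.3099
K_W = (4C−1)/(4C−4) + 0.615/C = 28.240/25.240 + 0.0841 = 1.2030
τ₀ = 8FD/(πd³) = 8·186·12.5/(π·1.71³) = 18600/15.709 = 1184.1 MPa
τ_max = K·τ₀ = 1.2030 × 1184.1 = 1424.4 MPa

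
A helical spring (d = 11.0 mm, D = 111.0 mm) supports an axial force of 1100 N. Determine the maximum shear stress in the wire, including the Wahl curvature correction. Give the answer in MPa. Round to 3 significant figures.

267 MPa

Spring index C = D/d = 111.0/11.0 = 10.0909
K_W = (4C−1)/(4C−4) + 0.615/C = 39.364/36.364 + 0.0609 = 1.1434
τ₀ = 8FD/(πd³) = 8·1100·111.0/(π·11.0³) = 976800/4181.5 = 233.6 MPa
τ_max = K·τ₀ = 1.1434 × 233.6 = 267.11 MPa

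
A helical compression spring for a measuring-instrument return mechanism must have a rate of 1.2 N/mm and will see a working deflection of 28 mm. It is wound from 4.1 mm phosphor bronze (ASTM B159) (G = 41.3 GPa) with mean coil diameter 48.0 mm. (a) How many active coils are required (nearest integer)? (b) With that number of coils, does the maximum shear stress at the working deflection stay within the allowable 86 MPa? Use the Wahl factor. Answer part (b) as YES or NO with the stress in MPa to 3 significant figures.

N_a = Gd⁴/(8D³k) = (41.3×10³)(4.1⁴)/(8·48.0³·1.2) = 10.99 → N_a = 11
Actual rate k = Gd⁴/(8D³·11) = 1.1992 N/mm
Working load F = kδ = 1.1992·28 = 33.577 N
C = 48.0/4.1 = 11.7073; K_W = (4C−1)/(4C−4)+0.615/C = 1.1226
τ_max = K_W·8FD/(πd³) = 1.1226·59.548 = 66.847 MPa
τ_max ≤ 86 MPa → acceptable

(a) 11 coils; (b) YES, τ_max = 66.8 MPa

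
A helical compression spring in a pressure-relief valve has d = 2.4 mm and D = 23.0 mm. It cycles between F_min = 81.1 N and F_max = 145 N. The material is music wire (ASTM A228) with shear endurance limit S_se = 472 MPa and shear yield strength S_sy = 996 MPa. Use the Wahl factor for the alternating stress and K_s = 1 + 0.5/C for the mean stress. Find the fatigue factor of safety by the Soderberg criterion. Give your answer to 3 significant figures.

1.20

C = D/d = 23.0/2.4 = 9.5833; K_W = (4C−1)/(4C−4)+0.615/C = 1.1516; K_s = 1+0.5/C = 1.0522
F_a = (F_max−F_min)/2 = 31.95 N; F_m = (F_max+F_min)/2 = 113.05 N
τ_a = K_W·8F_aD/(πd³) = 1.1516 × 135.36 = 155.88 MPa
τ_m = K_s·8F_mD/(πd³) = 1.0522 × 478.97 = 503.96 MPa
Soderberg: 1/n_f = τ_a/S_se + τ_m/S_sy = 155.88/472 + 503.96/996 = 0.33025 + 0.50598 = 0.83623
n_f = 1/0.83623 = 1.196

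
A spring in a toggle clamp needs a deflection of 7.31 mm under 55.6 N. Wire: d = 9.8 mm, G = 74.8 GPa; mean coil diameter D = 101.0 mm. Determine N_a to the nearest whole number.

Required rate k = F/δ = 55.6/7.31 = 7.606 N/mm
N_a = Gd⁴/(8D³k) = (74.8×10³ × 9.8⁴)/(8 × 101.0³ × 7.606)
    = 6.89931e+08 / 6.26919e+07 = 11.01 → 11 coils

11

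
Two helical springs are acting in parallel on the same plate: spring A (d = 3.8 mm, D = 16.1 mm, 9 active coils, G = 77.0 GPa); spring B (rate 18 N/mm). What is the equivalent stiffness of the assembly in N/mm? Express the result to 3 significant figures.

71.4 N/mm

k_A = Gd⁴/(8D³N_a) = (77.0×10³)(3.8⁴)/(8·16.1³·9) = 53.434 N/mm
Parallel: k_eq = 53.434 + 18 = 71.434 N/mm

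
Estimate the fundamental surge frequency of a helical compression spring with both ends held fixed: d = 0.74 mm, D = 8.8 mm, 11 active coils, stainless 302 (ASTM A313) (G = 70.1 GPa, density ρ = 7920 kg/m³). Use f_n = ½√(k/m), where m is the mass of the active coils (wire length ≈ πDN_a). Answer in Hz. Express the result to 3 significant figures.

291 Hz

k = Gd⁴/(8D³N_a) = (70.1×10³)(0.74⁴)/(8·8.8³·11) = 0.35052 N/mm = 350.52 N/m
Wire length L = πDN_a = π·8.8·11 = 304.11 mm
m = ρ·(πd²/4)·L = 7920 × 0.43008×10⁻⁶ m² × 0.30411 m = 0.0010359 kg
f_n = ½√(k/m) = 0.5·√(350.52/0.0010359) = 0.5·√(3.3838e+05) = 290.85 Hz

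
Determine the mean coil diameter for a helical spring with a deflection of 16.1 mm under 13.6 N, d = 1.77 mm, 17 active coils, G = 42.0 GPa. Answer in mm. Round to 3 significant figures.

Required rate k = F/δ = 13.6/16.1 = 0.84472 N/mm
D = (Gd⁴/(8N_a·k))^(1/3) = (42.0×10³·1.77⁴/(8·17·0.84472))^(1/3)
  = (3588.31)^(1/3) = 15.3096 mm

15.3 mm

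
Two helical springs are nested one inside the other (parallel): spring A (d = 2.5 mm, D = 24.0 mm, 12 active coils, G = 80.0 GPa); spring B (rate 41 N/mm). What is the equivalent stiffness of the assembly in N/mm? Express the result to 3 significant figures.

k_A = Gd⁴/(8D³N_a) = (80.0×10³)(2.5⁴)/(8·24.0³·12) = 2.3548 N/mm
Parallel: k_eq = 2.3548 + 41 = 43.355 N/mm

43.4 N/mm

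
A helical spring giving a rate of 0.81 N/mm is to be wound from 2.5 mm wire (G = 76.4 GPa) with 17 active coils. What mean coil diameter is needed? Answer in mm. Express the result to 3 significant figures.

D = (Gd⁴/(8N_a·k))^(1/3) = (76.4×10³·2.5⁴/(8·17·0.81))^(1/3)
  = (27091.3)^(1/3) = 30.0338 mm

30.0 mm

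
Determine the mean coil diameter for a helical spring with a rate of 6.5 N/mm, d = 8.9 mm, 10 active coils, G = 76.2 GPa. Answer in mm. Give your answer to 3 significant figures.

D = (Gd⁴/(8N_a·k))^(1/3) = (76.2×10³·8.9⁴/(8·10·6.5))^(1/3)
  = (919415)^(1/3) = 97.2383 mm

97.2 mm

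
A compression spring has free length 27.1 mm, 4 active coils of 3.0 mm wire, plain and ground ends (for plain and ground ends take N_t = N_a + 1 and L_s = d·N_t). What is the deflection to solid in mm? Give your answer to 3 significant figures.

12.1 mm

N_t = 5; L_s = 3.0·5 = 15 mm
δ_solid = L₀ − L_s = 27.1 − 15 = 12.1 mm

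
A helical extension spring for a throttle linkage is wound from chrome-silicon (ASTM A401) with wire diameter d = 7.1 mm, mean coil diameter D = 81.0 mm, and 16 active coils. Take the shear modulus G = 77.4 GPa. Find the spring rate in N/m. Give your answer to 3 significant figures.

2890 N/m

k = Gd⁴/(8D³N_a) = (77.4×10³ × 7.1⁴) / (8 × 81.0³ × 16)
  = 1.96686e+08 / 6.80244e+07 = 2.8914 N/mm = 2891.4 N/m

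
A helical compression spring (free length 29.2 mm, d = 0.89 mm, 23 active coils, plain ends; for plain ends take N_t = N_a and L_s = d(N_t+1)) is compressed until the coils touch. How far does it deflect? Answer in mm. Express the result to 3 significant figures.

N_t = 23; L_s = 0.89·24 = 21.36 mm
δ_solid = L₀ − L_s = 29.2 − 21.36 = 7.84 mm

7.84 mm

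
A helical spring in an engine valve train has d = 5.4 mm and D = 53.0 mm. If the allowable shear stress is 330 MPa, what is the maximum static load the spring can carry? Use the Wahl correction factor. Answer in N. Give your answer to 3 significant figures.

335 N

C = D/d = 53.0/5.4 = 9.8148
K_W = (4C−1)/(4C−4) + 0.615/C = 38.259/35.259 + 0.0627 = 1.1477
τ_max = K·8FD/(πd³) → F_max = τ_allow·πd³/(8DK)
F_max = 330·π·5.4³/(8·53.0·1.1477) = 1.6325e+05/486.64 = 335.45 N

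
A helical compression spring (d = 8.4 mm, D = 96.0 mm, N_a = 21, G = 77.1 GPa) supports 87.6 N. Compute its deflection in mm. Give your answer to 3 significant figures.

33.9 mm

k = Gd⁴/(8D³N_a) = (77.1×10³)(8.4⁴)/(8·96.0³·21) = 2.5825 N/mm
δ = F/k = 87.6 / 2.5825 = 33.92 mm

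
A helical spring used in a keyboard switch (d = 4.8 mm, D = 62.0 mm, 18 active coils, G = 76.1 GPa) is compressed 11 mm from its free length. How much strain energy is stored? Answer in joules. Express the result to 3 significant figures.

k = Gd⁴/(8D³N_a) = (76.1×10³)(4.8⁴)/(8·62.0³·18) = 1.1771 N/mm
U = ½kδ² = 0.5 × 1.1771 × 11² = 71.214 N·mm = 0.071214 J

0.0712 J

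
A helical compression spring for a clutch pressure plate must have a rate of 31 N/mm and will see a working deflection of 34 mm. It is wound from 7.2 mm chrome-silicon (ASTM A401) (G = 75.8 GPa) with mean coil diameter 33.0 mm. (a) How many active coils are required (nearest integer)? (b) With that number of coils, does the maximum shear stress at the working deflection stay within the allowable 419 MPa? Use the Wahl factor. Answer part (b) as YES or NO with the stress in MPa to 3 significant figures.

N_a = Gd⁴/(8D³k) = (75.8×10³)(7.2⁴)/(8·33.0³·31) = 22.86 → N_a = 23
Actual rate k = Gd⁴/(8D³·23) = 30.806 N/mm
Working load F = kδ = 30.806·34 = 1047.4 N
C = 33.0/7.2 = 4.5833; K_W = (4C−1)/(4C−4)+0.615/C = 1.3435
τ_max = K_W·8FD/(πd³) = 1.3435·235.82 = 316.82 MPa
τ_max ≤ 419 MPa → acceptable

(a) 23 coils; (b) YES, τ_max = 317 MPa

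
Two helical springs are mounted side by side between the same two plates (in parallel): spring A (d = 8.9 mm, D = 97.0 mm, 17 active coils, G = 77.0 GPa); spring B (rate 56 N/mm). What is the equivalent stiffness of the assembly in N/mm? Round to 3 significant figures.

k_A = Gd⁴/(8D³N_a) = (77.0×10³)(8.9⁴)/(8·97.0³·17) = 3.8922 N/mm
Parallel: k_eq = 3.8922 + 56 = 59.892 N/mm

59.9 N/mm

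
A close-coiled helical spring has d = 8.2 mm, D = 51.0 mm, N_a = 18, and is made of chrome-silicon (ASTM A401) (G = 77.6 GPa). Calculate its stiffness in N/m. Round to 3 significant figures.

18400 N/m

k = Gd⁴/(8D³N_a) = (77.6×10³ × 8.2⁴) / (8 × 51.0³ × 18)
  = 3.50846e+08 / 1.91017e+07 = 18.367 N/mm = 18367 N/m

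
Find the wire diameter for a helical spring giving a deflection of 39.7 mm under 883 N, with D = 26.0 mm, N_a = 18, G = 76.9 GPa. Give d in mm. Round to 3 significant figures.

5.20 mm

Required rate k = F/δ = 883/39.7 = 22.242 N/mm
d = (8D³N_a·k / G)^(1/4) = (8·26.0³·18·22.242 / (76.9×10³))^0.25
  = (732.03)^0.25 = 5.2015 mm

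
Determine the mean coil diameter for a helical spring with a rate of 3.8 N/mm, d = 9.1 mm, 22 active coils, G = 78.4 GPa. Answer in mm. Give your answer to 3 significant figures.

93.0 mm

D = (Gd⁴/(8N_a·k))^(1/3) = (78.4×10³·9.1⁴/(8·22·3.8))^(1/3)
  = (803869)^(1/3) = 92.9812 mm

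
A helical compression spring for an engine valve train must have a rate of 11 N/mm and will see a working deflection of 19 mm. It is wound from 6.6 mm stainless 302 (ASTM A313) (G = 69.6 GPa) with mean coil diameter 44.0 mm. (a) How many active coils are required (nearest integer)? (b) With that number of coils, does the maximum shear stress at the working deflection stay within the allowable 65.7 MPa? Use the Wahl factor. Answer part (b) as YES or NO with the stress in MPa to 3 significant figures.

N_a = Gd⁴/(8D³k) = (69.6×10³)(6.6⁴)/(8·44.0³·11) = 17.62 → N_a = 18
Actual rate k = Gd⁴/(8D³·18) = 10.766 N/mm
Working load F = kδ = 10.766·19 = 204.56 N
C = 44.0/6.6 = 6.6667; K_W = (4C−1)/(4C−4)+0.615/C = 1.2246
τ_max = K_W·8FD/(πd³) = 1.2246·79.722 = 97.628 MPa
τ_max > 65.7 MPa → exceeds allowable

(a) 18 coils; (b) NO, τ_max = 97.6 MPa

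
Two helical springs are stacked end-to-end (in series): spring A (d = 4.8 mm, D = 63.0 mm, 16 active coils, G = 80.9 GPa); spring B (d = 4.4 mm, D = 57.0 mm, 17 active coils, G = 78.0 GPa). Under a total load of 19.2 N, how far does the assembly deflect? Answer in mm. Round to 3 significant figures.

30.9 mm

k_A = Gd⁴/(8D³N_a) = (80.9×10³)(4.8⁴)/(8·63.0³·16) = 1.3418 N/mm
k_B = Gd⁴/(8D³N_a) = (78.0×10³)(4.4⁴)/(8·57.0³·17) = 1.1608 N/mm
Series: 1/k_eq = 1/1.3418 + 1/1.1608 = 1.6068; k_eq = 0.62236 N/mm
δ = F/k_eq = 19.2/0.62236 = 30.85 mm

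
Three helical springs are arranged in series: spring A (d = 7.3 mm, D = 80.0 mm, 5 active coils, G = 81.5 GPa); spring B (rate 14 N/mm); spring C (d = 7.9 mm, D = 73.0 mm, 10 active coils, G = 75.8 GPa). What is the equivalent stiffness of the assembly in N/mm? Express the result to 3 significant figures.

k_A = Gd⁴/(8D³N_a) = (81.5×10³)(7.3⁴)/(8·80.0³·5) = 11.301 N/mm
k_C = Gd⁴/(8D³N_a) = (75.8×10³)(7.9⁴)/(8·73.0³·10) = 9.4868 N/mm
Series: 1/k_eq = 1/11.301 + 1/14 + 1/9.4868 = 0.26533; k_eq = 3.769 N/mm

3.77 N/mm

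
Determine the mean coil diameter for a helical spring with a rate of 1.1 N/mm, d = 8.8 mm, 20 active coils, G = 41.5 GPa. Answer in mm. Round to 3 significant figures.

112 mm

D = (Gd⁴/(8N_a·k))^(1/3) = (41.5×10³·8.8⁴/(8·20·1.1))^(1/3)
  = (1.41405e+06)^(1/3) = 112.2420 mm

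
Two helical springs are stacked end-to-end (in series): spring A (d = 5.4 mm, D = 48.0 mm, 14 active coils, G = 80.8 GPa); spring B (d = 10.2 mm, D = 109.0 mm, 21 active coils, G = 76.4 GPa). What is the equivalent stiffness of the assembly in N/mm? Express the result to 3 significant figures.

2.26 N/mm

k_A = Gd⁴/(8D³N_a) = (80.8×10³)(5.4⁴)/(8·48.0³·14) = 5.5468 N/mm
k_B = Gd⁴/(8D³N_a) = (76.4×10³)(10.2⁴)/(8·109.0³·21) = 3.8011 N/mm
Series: 1/k_eq = 1/5.5468 + 1/3.8011 = 0.44337; k_eq = 2.2555 N/mm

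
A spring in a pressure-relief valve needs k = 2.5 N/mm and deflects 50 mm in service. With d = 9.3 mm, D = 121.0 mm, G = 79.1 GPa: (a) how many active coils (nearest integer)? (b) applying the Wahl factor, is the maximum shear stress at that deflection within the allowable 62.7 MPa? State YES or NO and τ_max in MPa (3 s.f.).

N_a = Gd⁴/(8D³k) = (79.1×10³)(9.3⁴)/(8·121.0³·2.5) = 16.7 → N_a = 17
Actual rate k = Gd⁴/(8D³·17) = 2.4559 N/mm
Working load F = kδ = 2.4559·50 = 122.8 N
C = 121.0/9.3 = 13.0108; K_W = (4C−1)/(4C−4)+0.615/C = 1.1097
τ_max = K_W·8FD/(πd³) = 1.1097·47.039 = 52.2 MPa
τ_max ≤ 62.7 MPa → acceptable

(a) 17 coils; (b) YES, τ_max = 52.2 MPa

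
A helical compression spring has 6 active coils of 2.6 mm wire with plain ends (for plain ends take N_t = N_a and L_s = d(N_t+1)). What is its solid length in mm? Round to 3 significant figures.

plain ends: N_t = N_a = 6
L_s = d·(N_t+1) = 2.6 × 7 = 18.2 mm

18.2 mm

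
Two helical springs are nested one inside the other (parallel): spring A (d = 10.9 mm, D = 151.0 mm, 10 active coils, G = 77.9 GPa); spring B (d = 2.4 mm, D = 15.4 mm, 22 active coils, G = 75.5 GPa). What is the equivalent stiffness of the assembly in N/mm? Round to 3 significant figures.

7.89 N/mm

k_A = Gd⁴/(8D³N_a) = (77.9×10³)(10.9⁴)/(8·151.0³·10) = 3.9923 N/mm
k_B = Gd⁴/(8D³N_a) = (75.5×10³)(2.4⁴)/(8·15.4³·22) = 3.8969 N/mm
Parallel: k_eq = 3.9923 + 3.8969 = 7.8892 N/mm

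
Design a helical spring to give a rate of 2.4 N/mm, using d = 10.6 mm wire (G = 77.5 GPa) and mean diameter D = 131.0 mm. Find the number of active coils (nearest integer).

23

N_a = Gd⁴/(8D³k) = (77.5×10³ × 10.6⁴)/(8 × 131.0³ × 2.4)
    = 9.7842e+08 / 4.31633e+07 = 22.67 → 23 coils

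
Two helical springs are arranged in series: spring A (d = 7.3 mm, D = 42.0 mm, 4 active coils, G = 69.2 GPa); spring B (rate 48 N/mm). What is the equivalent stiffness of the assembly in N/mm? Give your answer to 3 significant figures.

k_A = Gd⁴/(8D³N_a) = (69.2×10³)(7.3⁴)/(8·42.0³·4) = 82.89 N/mm
Series: 1/k_eq = 1/82.89 + 1/48 = 0.032898; k_eq = 30.397 N/mm

30.4 N/mm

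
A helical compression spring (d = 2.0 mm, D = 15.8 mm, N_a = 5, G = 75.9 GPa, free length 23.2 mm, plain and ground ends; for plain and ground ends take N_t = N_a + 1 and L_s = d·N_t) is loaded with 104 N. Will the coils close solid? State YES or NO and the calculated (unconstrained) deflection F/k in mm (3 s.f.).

YES, δ = 13.5 mm

k = Gd⁴/(8D³N_a) = (75.9×10³)(2.0⁴)/(8·15.8³·5) = 7.6972 N/mm
N_t = 6; L_s = 2.0·6 = 12 mm; δ_solid = L₀ − L_s = 23.2 − 12 = 11.2 mm
δ = F/k = 104/7.6972 = 13.511 mm
δ ≥ δ_solid → spring goes solid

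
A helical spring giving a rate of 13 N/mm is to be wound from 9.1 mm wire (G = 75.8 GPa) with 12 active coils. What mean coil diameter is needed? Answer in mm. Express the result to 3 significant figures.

74.7 mm

D = (Gd⁴/(8N_a·k))^(1/3) = (75.8×10³·9.1⁴/(8·12·13))^(1/3)
  = (416505)^(1/3) = 74.6804 mm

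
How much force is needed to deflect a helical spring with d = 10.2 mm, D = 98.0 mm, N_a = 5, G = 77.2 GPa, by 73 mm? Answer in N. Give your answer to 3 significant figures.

k = Gd⁴/(8D³N_a) = (77.2×10³)(10.2⁴)/(8·98.0³·5) = 22.196 N/mm
F = k·δ = 22.196 × 73 = 1620.3 N

1620 N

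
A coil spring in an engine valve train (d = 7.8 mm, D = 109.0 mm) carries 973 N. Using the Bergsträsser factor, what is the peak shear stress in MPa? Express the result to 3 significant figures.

623 MPa

Spring index C = D/d = 109.0/7.8 = 13.9744
K_B = (4C+2)/(4C−3) = 57.897/52.897 = 1.0945
τ₀ = 8FD/(πd³) = 8·973·109.0/(π·7.8³) = 848456/1490.8 = 569.11 MPa
τ_max = K·τ₀ = 1.0945 × 569.11 = 622.9 MPa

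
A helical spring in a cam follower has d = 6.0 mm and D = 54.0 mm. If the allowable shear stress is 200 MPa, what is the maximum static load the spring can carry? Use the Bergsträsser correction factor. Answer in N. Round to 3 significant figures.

273 N

C = D/d = 54.0/6.0 = 9.0000
K_B = (4C+2)/(4C−3) = 38.000/33.000 = 1.1515
τ_max = K·8FD/(πd³) → F_max = τ_allow·πd³/(8DK)
F_max = 200·π·6.0³/(8·54.0·1.1515) = 1.3572e+05/497.45 = 272.82 N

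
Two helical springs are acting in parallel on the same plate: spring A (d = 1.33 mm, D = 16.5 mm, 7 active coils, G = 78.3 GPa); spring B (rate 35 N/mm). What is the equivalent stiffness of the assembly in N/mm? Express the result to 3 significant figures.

k_A = Gd⁴/(8D³N_a) = (78.3×10³)(1.33⁴)/(8·16.5³·7) = 0.97393 N/mm
Parallel: k_eq = 0.97393 + 35 = 35.974 N/mm

36.0 N/mm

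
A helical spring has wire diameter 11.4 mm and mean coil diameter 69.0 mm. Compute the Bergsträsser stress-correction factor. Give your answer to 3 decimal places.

1.236

C = D/d = 69.0/11.4 = 6.0526
K_B = (4C+2)/(4C−3) = 26.211/21.211 = 1.2357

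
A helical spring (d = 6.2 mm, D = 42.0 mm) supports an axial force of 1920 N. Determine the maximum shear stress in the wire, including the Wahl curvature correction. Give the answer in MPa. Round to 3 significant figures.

Spring index C = D/d = 42.0/6.2 = 6.7742
K_W = (4C−1)/(4C−4) + 0.615/C = 26.097/23.097 + 0.0908 = 1.2207
τ₀ = 8FD/(πd³) = 8·1920·42.0/(π·6.2³) = 645120/748.73 = 861.62 MPa
τ_max = K·τ₀ = 1.2207 × 861.62 = 1051.8 MPa

1050 MPa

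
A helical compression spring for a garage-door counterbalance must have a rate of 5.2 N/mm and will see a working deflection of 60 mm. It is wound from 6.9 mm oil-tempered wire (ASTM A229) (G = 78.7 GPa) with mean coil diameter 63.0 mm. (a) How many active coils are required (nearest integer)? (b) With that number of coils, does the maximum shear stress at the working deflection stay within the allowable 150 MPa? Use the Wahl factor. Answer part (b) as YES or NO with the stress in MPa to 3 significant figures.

N_a = Gd⁴/(8D³k) = (78.7×10³)(6.9⁴)/(8·63.0³·5.2) = 17.15 → N_a = 17
Actual rate k = Gd⁴/(8D³·17) = 5.2458 N/mm
Working load F = kδ = 5.2458·60 = 314.75 N
C = 63.0/6.9 = 9.1304; K_W = (4C−1)/(4C−4)+0.615/C = 1.1596
τ_max = K_W·8FD/(πd³) = 1.1596·153.71 = 178.24 MPa
τ_max > 150 MPa → exceeds allowable

(a) 17 coils; (b) NO, τ_max = 178 MPa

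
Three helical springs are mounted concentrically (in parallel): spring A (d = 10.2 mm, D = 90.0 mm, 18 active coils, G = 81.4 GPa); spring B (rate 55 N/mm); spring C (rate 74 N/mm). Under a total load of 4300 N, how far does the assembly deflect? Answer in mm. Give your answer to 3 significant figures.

k_A = Gd⁴/(8D³N_a) = (81.4×10³)(10.2⁴)/(8·90.0³·18) = 8.3933 N/mm
Parallel: k_eq = 8.3933 + 55 + 74 = 137.39 N/mm
δ = F/k_eq = 4300/137.39 = 31.297 mm

31.3 mm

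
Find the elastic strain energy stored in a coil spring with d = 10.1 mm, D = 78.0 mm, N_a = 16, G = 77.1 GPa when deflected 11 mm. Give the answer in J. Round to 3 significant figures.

k = Gd⁴/(8D³N_a) = (77.1×10³)(10.1⁴)/(8·78.0³·16) = 13.208 N/mm
U = ½kδ² = 0.5 × 13.208 × 11² = 799.1 N·mm = 0.7991 J

0.799 J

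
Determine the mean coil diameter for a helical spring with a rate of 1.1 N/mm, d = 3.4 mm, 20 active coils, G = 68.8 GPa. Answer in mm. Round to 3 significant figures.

D = (Gd⁴/(8N_a·k))^(1/3) = (68.8×10³·3.4⁴/(8·20·1.1))^(1/3)
  = (52238.6)^(1/3) = 37.3821 mm

37.4 mm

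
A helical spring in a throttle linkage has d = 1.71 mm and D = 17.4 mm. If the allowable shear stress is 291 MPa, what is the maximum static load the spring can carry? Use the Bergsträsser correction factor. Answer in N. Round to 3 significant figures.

C = D/d = 17.4/1.71 = 10.1754
K_B = (4C+2)/(4C−3) = 42.702/37.702 = 1.1326
τ_max = K·8FD/(πd³) → F_max = τ_allow·πd³/(8DK)
F_max = 291·π·1.71³/(8·17.4·1.1326) = 4571.2/157.66 = 28.994 N

29.0 N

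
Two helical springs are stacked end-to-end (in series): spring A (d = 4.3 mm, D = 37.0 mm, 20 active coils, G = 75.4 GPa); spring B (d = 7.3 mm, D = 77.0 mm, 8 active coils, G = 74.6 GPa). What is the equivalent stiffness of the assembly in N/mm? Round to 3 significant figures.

k_A = Gd⁴/(8D³N_a) = (75.4×10³)(4.3⁴)/(8·37.0³·20) = 3.1807 N/mm
k_B = Gd⁴/(8D³N_a) = (74.6×10³)(7.3⁴)/(8·77.0³·8) = 7.2507 N/mm
Series: 1/k_eq = 1/3.1807 + 1/7.2507 = 0.45232; k_eq = 2.2108 N/mm

2.21 N/mm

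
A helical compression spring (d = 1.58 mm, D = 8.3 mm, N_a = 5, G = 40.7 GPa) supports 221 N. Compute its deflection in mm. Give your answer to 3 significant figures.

k = Gd⁴/(8D³N_a) = (40.7×10³)(1.58⁴)/(8·8.3³·5) = 11.09 N/mm
δ = F/k = 221 / 11.09 = 19.928 mm

19.9 mm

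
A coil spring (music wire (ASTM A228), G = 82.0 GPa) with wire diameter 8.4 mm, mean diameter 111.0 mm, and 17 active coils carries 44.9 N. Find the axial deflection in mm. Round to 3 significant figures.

k = Gd⁴/(8D³N_a) = (82.0×10³)(8.4⁴)/(8·111.0³·17) = 2.1949 N/mm
δ = F/k = 44.9 / 2.1949 = 20.456 mm

20.5 mm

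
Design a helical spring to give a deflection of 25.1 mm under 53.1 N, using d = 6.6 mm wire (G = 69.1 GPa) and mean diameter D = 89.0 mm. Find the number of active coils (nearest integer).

11

Required rate k = F/δ = 53.1/25.1 = 2.1155 N/mm
N_a = Gd⁴/(8D³k) = (69.1×10³ × 6.6⁴)/(8 × 89.0³ × 2.1155)
    = 1.31115e+08 / 1.19311e+07 = 10.99 → 11 coils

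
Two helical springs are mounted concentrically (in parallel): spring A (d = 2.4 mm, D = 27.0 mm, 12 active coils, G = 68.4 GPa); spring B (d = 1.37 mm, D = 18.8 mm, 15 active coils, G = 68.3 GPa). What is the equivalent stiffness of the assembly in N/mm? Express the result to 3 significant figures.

1.50 N/mm

k_A = Gd⁴/(8D³N_a) = (68.4×10³)(2.4⁴)/(8·27.0³·12) = 1.201 N/mm
k_B = Gd⁴/(8D³N_a) = (68.3×10³)(1.37⁴)/(8·18.8³·15) = 0.30175 N/mm
Parallel: k_eq = 1.201 + 0.30175 = 1.5027 N/mm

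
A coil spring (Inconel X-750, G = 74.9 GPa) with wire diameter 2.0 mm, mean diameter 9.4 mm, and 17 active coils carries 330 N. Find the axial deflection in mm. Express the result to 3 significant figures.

31.1 mm

k = Gd⁴/(8D³N_a) = (74.9×10³)(2.0⁴)/(8·9.4³·17) = 10.609 N/mm
δ = F/k = 330 / 10.609 = 31.105 mm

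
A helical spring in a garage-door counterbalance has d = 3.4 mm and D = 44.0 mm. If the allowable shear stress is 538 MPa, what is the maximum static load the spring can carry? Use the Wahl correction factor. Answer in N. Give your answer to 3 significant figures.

C = D/d = 44.0/3.4 = 12.9412
K_W = (4C−1)/(4C−4) + 0.615/C = 50.765/47.765 + 0.0475 = 1.1103
τ_max = K·8FD/(πd³) → F_max = τ_allow·πd³/(8DK)
F_max = 538·π·3.4³/(8·44.0·1.1103) = 66431/390.84 = 169.97 N

170 N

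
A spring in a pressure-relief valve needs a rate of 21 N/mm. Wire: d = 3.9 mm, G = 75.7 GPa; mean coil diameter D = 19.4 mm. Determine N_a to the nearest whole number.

N_a = Gd⁴/(8D³k) = (75.7×10³ × 3.9⁴)/(8 × 19.4³ × 21)
    = 1.75127e+07 / 1.22663e+06 = 14.28 → 14 coils

14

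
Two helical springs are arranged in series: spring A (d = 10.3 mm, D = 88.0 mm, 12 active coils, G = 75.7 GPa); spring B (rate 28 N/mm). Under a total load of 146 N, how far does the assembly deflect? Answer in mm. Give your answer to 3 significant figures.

k_A = Gd⁴/(8D³N_a) = (75.7×10³)(10.3⁴)/(8·88.0³·12) = 13.023 N/mm
Series: 1/k_eq = 1/13.023 + 1/28 = 0.1125; k_eq = 8.889 N/mm
δ = F/k_eq = 146/8.889 = 16.425 mm

16.4 mm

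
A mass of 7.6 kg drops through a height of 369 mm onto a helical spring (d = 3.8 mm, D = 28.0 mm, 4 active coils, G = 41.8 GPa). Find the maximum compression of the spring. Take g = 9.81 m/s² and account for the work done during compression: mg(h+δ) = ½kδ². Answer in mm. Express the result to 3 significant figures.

72.9 mm

k = Gd⁴/(8D³N_a) = (41.8×10³)(3.8⁴)/(8·28.0³·4) = 12.408 N/mm
W = mg = 7.6 × 9.81 = 74.556 N
½kδ² − Wδ − Wh = 0 → δ = (W + √(W² + 2kWh))/k
δ = (74.556 + √(5558.6 + 682693))/12.408 = (74.556 + 829.61)/12.408 = 72.872 mm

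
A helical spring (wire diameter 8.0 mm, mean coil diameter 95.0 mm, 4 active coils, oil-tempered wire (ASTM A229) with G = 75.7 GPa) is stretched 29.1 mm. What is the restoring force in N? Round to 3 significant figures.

329 N

k = Gd⁴/(8D³N_a) = (75.7×10³)(8.0⁴)/(8·95.0³·4) = 11.301 N/mm
F = k·δ = 11.301 × 29.1 = 328.87 N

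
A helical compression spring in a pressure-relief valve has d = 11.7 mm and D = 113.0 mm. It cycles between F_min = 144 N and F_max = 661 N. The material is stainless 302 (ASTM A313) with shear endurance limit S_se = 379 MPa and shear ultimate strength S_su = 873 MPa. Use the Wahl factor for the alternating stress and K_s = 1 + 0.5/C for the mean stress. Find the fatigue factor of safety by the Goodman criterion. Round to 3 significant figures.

C = D/d = 113.0/11.7 = 9.6581; K_W = (4C−1)/(4C−4)+0.615/C = 1.1503; K_s = 1+0.5/C = 1.0518
F_a = (F_max−F_min)/2 = 258.5 N; F_m = (F_max+F_min)/2 = 402.5 N
τ_a = K_W·8F_aD/(πd³) = 1.1503 × 46.443 = 53.424 MPa
τ_m = K_s·8F_mD/(πd³) = 1.0518 × 72.315 = 76.058 MPa
Goodman: 1/n_f = τ_a/S_se + τ_m/S_su = 53.424/379 + 76.058/873 = 0.14096 + 0.08712 = 0.22808
n_f = 1/0.22808 = 4.384

4.38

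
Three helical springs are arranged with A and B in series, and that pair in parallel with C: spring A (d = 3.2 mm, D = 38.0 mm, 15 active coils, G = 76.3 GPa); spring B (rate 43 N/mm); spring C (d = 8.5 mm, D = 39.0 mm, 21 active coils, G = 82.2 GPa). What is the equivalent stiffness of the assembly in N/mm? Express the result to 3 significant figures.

k_A = Gd⁴/(8D³N_a) = (76.3×10³)(3.2⁴)/(8·38.0³·15) = 1.215 N/mm
k_C = Gd⁴/(8D³N_a) = (82.2×10³)(8.5⁴)/(8·39.0³·21) = 43.057 N/mm
Springs A,B series: k_AB = 1/(1/1.215+1/43) = 1.1817 N/mm; parallel with C: k_eq = 1.1817+43.057 = 44.239 N/mm

44.2 N/mm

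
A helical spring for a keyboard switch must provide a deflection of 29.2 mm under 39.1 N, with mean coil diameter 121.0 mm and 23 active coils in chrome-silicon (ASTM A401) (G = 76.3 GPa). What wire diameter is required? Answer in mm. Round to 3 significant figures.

8.70 mm

Required rate k = F/δ = 39.1/29.2 = 1.339 N/mm
d = (8D³N_a·k / G)^(1/4) = (8·121.0³·23·1.339 / (76.3×10³))^0.25
  = (5720.6)^0.25 = 8.6968 mm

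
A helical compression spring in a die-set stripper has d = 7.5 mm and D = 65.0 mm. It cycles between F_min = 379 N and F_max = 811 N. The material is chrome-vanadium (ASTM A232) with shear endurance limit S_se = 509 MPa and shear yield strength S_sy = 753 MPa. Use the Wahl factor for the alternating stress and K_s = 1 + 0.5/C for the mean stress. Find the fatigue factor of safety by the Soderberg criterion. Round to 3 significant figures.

1.91

C = D/d = 65.0/7.5 = 8.6667; K_W = (4C−1)/(4C−4)+0.615/C = 1.1688; K_s = 1+0.5/C = 1.0577
F_a = (F_max−F_min)/2 = 216 N; F_m = (F_max+F_min)/2 = 595 N
τ_a = K_W·8F_aD/(πd³) = 1.1688 × 84.747 = 99.051 MPa
τ_m = K_s·8F_mD/(πd³) = 1.0577 × 233.45 = 246.91 MPa
Soderberg: 1/n_f = τ_a/S_se + τ_m/S_sy = 99.051/509 + 246.91/753 = 0.19460 + 0.32791 = 0.52251
n_f = 1/0.52251 = 1.914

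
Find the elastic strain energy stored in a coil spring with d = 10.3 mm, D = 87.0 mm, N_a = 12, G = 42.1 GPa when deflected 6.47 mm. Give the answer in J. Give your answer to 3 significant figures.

0.157 J

k = Gd⁴/(8D³N_a) = (42.1×10³)(10.3⁴)/(8·87.0³·12) = 7.4955 N/mm
U = ½kδ² = 0.5 × 7.4955 × 6.47² = 156.88 N·mm = 0.15688 J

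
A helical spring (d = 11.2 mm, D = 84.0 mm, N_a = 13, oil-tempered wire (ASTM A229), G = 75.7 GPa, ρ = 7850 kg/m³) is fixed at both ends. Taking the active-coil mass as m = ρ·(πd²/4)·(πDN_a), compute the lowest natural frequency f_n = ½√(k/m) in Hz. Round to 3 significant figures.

k = Gd⁴/(8D³N_a) = (75.7×10³)(11.2⁴)/(8·84.0³·13) = 19.324 N/mm = 19324 N/m
Wire length L = πDN_a = π·84.0·13 = 3430.6 mm
m = ρ·(πd²/4)·L = 7850 × 98.52×10⁻⁶ m² × 3.4306 m = 2.6532 kg
f_n = ½√(k/m) = 0.5·√(19324/2.6532) = 0.5·√(7283.3) = 42.671 Hz

42.7 Hz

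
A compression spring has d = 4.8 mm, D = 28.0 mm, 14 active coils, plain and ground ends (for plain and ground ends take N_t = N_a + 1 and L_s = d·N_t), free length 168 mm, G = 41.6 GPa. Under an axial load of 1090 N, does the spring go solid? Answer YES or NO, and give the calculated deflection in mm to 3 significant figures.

k = Gd⁴/(8D³N_a) = (41.6×10³)(4.8⁴)/(8·28.0³·14) = 8.9819 N/mm
N_t = 15; L_s = 4.8·15 = 72 mm; δ_solid = L₀ − L_s = 168 − 72 = 96 mm
δ = F/k = 1090/8.9819 = 121.36 mm
δ ≥ δ_solid → spring goes solid

YES, δ = 121 mm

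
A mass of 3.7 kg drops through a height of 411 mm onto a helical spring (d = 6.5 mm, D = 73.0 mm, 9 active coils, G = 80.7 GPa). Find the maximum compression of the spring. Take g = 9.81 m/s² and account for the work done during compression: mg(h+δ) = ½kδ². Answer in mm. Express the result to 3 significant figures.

k = Gd⁴/(8D³N_a) = (80.7×10³)(6.5⁴)/(8·73.0³·9) = 5.1431 N/mm
W = mg = 3.7 × 9.81 = 36.297 N
½kδ² − Wδ − Wh = 0 → δ = (W + √(W² + 2kWh))/k
δ = (36.297 + √(1317.5 + 153451))/5.1431 = (36.297 + 393.41)/5.1431 = 83.549 mm

83.5 mm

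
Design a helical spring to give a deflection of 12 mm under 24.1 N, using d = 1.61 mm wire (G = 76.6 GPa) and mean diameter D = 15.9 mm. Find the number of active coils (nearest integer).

Required rate k = F/δ = 24.1/12 = 2.0083 N/mm
N_a = Gd⁴/(8D³k) = (76.6×10³ × 1.61⁴)/(8 × 15.9³ × 2.0083)
    = 514674 / 64582.8 = 7.969 → 8 coils

8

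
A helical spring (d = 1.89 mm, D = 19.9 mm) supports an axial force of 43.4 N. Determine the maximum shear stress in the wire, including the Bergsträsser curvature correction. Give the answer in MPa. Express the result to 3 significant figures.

367 MPa

Spring index C = D/d = 19.9/1.89 = 10.5291
K_B = (4C+2)/(4C−3) = 44.116/39.116 = 1.1278
τ₀ = 8FD/(πd³) = 8·43.4·19.9/(π·1.89³) = 6909.28/21.21 = 325.76 MPa
τ_max = K·τ₀ = 1.1278 × 325.76 = 367.4 MPa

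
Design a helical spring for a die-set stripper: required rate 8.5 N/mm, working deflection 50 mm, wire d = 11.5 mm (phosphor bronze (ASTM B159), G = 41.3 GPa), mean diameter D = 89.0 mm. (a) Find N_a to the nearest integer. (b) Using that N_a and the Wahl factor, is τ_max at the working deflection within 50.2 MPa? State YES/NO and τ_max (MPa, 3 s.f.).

(a) 15 coils; (b) NO, τ_max = 75.8 MPa

N_a = Gd⁴/(8D³k) = (41.3×10³)(11.5⁴)/(8·89.0³·8.5) = 15.07 → N_a = 15
Actual rate k = Gd⁴/(8D³·15) = 8.5387 N/mm
Working load F = kδ = 8.5387·50 = 426.93 N
C = 89.0/11.5 = 7.7391; K_W = (4C−1)/(4C−4)+0.615/C = 1.1908
τ_max = K_W·8FD/(πd³) = 1.1908·63.62 = 75.756 MPa
τ_max > 50.2 MPa → exceeds allowable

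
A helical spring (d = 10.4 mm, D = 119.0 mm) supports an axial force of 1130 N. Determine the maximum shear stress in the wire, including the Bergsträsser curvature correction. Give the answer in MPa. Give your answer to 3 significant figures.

Spring index C = D/d = 119.0/10.4 = 11.4423
K_B = (4C+2)/(4C−3) = 47.769/42.769 = 1.1169
τ₀ = 8FD/(πd³) = 8·1130·119.0/(π·10.4³) = 1.07576e+06/3533.9 = 304.41 MPa
τ_max = K·τ₀ = 1.1169 × 304.41 = 340 MPa

340 MPa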